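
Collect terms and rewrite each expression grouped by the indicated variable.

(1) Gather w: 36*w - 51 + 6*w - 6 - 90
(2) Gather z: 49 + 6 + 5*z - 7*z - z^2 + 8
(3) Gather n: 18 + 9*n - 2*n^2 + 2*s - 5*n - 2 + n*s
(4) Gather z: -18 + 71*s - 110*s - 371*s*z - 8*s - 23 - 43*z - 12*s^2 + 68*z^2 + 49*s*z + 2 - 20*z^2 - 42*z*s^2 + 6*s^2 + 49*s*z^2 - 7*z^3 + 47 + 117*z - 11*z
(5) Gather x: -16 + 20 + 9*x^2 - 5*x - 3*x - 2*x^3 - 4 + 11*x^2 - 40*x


(1) = 42*w - 147
(2) = -z^2 - 2*z + 63
(3) = -2*n^2 + n*(s + 4) + 2*s + 16
(4) = -6*s^2 - 47*s - 7*z^3 + z^2*(49*s + 48) + z*(-42*s^2 - 322*s + 63) + 8
(5) = -2*x^3 + 20*x^2 - 48*x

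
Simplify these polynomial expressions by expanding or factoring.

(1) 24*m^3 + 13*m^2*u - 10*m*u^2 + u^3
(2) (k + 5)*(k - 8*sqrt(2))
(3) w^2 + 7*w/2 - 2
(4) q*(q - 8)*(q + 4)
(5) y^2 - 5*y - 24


(1) = (-8*m + u)*(-3*m + u)*(m + u)
(2) = k^2 - 8*sqrt(2)*k + 5*k - 40*sqrt(2)
(3) = (w - 1/2)*(w + 4)
(4) = q^3 - 4*q^2 - 32*q
(5) = (y - 8)*(y + 3)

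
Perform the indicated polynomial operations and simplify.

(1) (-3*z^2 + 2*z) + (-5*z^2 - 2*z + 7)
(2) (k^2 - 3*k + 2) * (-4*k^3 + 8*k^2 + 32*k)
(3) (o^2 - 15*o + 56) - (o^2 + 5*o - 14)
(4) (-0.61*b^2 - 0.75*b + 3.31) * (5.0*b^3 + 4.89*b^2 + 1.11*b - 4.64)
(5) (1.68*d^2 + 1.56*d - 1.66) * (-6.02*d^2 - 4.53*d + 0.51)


(1) = 7 - 8*z^2
(2) = -4*k^5 + 20*k^4 - 80*k^2 + 64*k
(3) = 70 - 20*o
(4) = -3.05*b^5 - 6.7329*b^4 + 12.2054*b^3 + 18.1838*b^2 + 7.1541*b - 15.3584
(5) = -10.1136*d^4 - 17.0016*d^3 + 3.7832*d^2 + 8.3154*d - 0.8466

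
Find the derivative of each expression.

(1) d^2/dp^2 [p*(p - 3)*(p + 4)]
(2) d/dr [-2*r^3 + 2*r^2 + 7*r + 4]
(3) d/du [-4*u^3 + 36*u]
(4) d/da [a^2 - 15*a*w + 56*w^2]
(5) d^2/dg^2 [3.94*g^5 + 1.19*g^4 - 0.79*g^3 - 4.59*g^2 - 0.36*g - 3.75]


(1) = 6*p + 2
(2) = -6*r^2 + 4*r + 7
(3) = 36 - 12*u^2
(4) = 2*a - 15*w
(5) = 78.8*g^3 + 14.28*g^2 - 4.74*g - 9.18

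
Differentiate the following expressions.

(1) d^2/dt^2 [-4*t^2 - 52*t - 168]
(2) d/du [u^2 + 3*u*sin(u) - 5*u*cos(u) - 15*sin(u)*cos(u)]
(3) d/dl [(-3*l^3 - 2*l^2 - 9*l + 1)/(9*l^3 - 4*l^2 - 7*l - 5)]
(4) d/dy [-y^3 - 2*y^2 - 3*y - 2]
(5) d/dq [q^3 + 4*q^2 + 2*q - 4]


(1) = -8
(2) = 5*u*sin(u) + 3*u*cos(u) + 2*u + 3*sin(u) - 5*cos(u) - 15*cos(2*u)
(3) = 2*(15*l^4 + 102*l^3 - 2*l^2 + 14*l + 26)/(81*l^6 - 72*l^5 - 110*l^4 - 34*l^3 + 89*l^2 + 70*l + 25)
(4) = -3*y^2 - 4*y - 3
(5) = 3*q^2 + 8*q + 2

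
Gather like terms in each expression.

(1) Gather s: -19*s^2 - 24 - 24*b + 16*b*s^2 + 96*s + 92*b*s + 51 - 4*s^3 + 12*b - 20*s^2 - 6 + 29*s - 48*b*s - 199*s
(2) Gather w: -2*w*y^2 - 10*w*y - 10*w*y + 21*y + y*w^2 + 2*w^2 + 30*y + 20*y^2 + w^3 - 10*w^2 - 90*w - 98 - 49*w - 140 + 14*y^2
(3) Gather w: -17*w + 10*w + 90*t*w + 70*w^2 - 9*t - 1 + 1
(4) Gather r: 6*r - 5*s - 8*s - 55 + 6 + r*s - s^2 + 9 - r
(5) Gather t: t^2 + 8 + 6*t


(1) = -12*b - 4*s^3 + s^2*(16*b - 39) + s*(44*b - 74) + 21
(2) = w^3 + w^2*(y - 8) + w*(-2*y^2 - 20*y - 139) + 34*y^2 + 51*y - 238
(3) = -9*t + 70*w^2 + w*(90*t - 7)
(4) = r*(s + 5) - s^2 - 13*s - 40
(5) = t^2 + 6*t + 8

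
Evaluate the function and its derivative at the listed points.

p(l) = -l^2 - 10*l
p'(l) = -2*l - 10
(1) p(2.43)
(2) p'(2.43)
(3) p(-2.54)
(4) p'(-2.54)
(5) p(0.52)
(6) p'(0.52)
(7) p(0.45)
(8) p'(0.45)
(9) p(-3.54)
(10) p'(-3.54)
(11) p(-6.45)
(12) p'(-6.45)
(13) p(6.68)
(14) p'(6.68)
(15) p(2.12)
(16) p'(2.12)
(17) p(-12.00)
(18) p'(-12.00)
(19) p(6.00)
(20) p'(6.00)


(1) = -30.20
(2) = -14.86
(3) = 18.95
(4) = -4.92
(5) = -5.47
(6) = -11.04
(7) = -4.70
(8) = -10.90
(9) = 22.87
(10) = -2.92
(11) = 22.90
(12) = 2.90
(13) = -111.42
(14) = -23.36
(15) = -25.69
(16) = -14.24
(17) = -24.00
(18) = 14.00
(19) = -96.00
(20) = -22.00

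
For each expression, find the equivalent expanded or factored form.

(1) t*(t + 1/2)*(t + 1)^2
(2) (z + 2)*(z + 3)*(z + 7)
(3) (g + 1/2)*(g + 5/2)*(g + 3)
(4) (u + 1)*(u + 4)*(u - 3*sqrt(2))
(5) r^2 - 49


(1) = t^4 + 5*t^3/2 + 2*t^2 + t/2
(2) = z^3 + 12*z^2 + 41*z + 42
(3) = g^3 + 6*g^2 + 41*g/4 + 15/4
(4) = u^3 - 3*sqrt(2)*u^2 + 5*u^2 - 15*sqrt(2)*u + 4*u - 12*sqrt(2)
(5) = (r - 7)*(r + 7)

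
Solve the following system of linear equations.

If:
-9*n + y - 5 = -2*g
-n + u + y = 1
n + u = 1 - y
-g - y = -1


Then:
g = 4
n = 0
u = 4
y = -3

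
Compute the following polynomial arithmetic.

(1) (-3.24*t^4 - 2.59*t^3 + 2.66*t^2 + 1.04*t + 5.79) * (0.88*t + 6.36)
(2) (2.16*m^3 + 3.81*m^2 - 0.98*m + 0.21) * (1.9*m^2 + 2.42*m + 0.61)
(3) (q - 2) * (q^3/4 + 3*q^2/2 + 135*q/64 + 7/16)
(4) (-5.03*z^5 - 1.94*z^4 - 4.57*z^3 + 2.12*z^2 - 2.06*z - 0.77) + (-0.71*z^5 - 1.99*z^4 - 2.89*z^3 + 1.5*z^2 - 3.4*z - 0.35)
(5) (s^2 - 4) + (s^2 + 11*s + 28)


(1) = -2.8512*t^5 - 22.8856*t^4 - 14.1316*t^3 + 17.8328*t^2 + 11.7096*t + 36.8244
(2) = 4.104*m^5 + 12.4662*m^4 + 8.6758*m^3 + 0.3515*m^2 - 0.0896*m + 0.1281
(3) = q^4/4 + q^3 - 57*q^2/64 - 121*q/32 - 7/8
(4) = -5.74*z^5 - 3.93*z^4 - 7.46*z^3 + 3.62*z^2 - 5.46*z - 1.12
(5) = 2*s^2 + 11*s + 24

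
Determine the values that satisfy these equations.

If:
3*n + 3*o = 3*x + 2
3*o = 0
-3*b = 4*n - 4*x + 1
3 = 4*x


Then:
b = -11/9
n = 17/12
o = 0
x = 3/4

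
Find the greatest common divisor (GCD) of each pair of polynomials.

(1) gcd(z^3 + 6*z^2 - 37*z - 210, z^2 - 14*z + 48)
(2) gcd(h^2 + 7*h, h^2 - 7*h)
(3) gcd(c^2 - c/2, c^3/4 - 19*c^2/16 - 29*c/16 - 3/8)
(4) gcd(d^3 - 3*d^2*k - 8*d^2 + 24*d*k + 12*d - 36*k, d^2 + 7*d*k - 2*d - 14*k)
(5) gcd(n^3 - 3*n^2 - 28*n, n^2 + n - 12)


(1) = gcd((z - 6)*(z + 5)*(z + 7), (z - 8)*(z - 6)) = z - 6
(2) = h
(3) = 1
(4) = gcd((d - 6)*(d - 2)*(d - 3*k), (d - 2)*(d + 7*k)) = d - 2
(5) = n + 4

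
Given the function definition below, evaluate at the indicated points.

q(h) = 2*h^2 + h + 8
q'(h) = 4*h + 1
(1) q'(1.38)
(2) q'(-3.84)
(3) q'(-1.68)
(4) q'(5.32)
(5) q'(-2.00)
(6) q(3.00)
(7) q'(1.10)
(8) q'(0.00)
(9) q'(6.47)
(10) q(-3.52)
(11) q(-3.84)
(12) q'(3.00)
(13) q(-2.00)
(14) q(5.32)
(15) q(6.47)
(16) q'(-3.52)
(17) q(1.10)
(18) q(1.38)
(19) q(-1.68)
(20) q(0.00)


(1) = 6.52
(2) = -14.36
(3) = -5.72
(4) = 22.28
(5) = -7.00
(6) = 29.00
(7) = 5.40
(8) = 1.00
(9) = 26.88
(10) = 29.26
(11) = 33.65
(12) = 13.00
(13) = 14.00
(14) = 69.92
(15) = 98.19
(16) = -13.08
(17) = 11.52
(18) = 13.19
(19) = 11.96
(20) = 8.00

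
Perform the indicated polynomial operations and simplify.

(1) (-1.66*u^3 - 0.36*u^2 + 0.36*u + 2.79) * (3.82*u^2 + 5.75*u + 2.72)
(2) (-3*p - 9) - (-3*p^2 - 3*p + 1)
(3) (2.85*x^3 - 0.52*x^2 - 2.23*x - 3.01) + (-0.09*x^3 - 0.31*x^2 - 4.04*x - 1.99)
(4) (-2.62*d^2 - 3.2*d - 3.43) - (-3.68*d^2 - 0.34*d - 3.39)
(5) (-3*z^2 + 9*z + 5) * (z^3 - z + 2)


(1) = -6.3412*u^5 - 10.9202*u^4 - 5.21*u^3 + 11.7486*u^2 + 17.0217*u + 7.5888
(2) = 3*p^2 - 10
(3) = 2.76*x^3 - 0.83*x^2 - 6.27*x - 5.0
(4) = 1.06*d^2 - 2.86*d - 0.04
(5) = -3*z^5 + 9*z^4 + 8*z^3 - 15*z^2 + 13*z + 10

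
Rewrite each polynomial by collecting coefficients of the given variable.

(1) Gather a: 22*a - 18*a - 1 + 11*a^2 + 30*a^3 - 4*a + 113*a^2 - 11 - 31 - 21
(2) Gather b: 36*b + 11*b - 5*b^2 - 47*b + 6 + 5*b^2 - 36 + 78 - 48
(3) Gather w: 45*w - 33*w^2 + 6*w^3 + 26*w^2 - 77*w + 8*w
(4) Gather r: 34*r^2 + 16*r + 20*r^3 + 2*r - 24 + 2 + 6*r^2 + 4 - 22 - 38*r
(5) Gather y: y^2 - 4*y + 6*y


(1) = 30*a^3 + 124*a^2 - 64
(2) = 0
(3) = 6*w^3 - 7*w^2 - 24*w
(4) = 20*r^3 + 40*r^2 - 20*r - 40
(5) = y^2 + 2*y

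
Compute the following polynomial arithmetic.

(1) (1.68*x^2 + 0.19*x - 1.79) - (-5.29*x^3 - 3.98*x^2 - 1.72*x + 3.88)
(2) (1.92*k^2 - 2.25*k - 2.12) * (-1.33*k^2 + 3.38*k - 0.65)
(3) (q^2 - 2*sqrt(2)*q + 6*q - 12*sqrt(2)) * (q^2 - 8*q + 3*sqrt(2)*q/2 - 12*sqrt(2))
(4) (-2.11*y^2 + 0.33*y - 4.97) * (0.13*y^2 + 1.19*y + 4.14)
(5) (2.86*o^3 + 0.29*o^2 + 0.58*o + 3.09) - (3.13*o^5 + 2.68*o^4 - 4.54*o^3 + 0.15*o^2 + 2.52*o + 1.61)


(1) = 5.29*x^3 + 5.66*x^2 + 1.91*x - 5.67
(2) = -2.5536*k^4 + 9.4821*k^3 - 6.0334*k^2 - 5.7031*k + 1.378
(3) = q^4 - 2*q^3 - sqrt(2)*q^3/2 - 54*q^2 + sqrt(2)*q^2 + 12*q + 24*sqrt(2)*q + 288
(4) = -0.2743*y^4 - 2.468*y^3 - 8.9888*y^2 - 4.5481*y - 20.5758
(5) = -3.13*o^5 - 2.68*o^4 + 7.4*o^3 + 0.14*o^2 - 1.94*o + 1.48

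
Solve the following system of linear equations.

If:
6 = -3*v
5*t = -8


Then:
t = -8/5
v = -2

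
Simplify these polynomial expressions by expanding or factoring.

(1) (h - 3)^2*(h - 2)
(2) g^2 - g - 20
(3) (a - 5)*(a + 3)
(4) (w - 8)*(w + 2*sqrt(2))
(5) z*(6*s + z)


(1) = h^3 - 8*h^2 + 21*h - 18
(2) = (g - 5)*(g + 4)
(3) = a^2 - 2*a - 15
(4) = w^2 - 8*w + 2*sqrt(2)*w - 16*sqrt(2)
(5) = 6*s*z + z^2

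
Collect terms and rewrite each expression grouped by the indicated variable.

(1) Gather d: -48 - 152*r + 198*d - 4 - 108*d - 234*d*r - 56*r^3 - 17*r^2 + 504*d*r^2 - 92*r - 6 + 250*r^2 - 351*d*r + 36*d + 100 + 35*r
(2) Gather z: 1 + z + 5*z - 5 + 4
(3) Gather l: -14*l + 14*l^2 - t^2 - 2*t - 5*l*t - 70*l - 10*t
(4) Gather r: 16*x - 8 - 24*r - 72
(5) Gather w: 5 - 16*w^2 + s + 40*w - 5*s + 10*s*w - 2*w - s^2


(1) = d*(504*r^2 - 585*r + 126) - 56*r^3 + 233*r^2 - 209*r + 42
(2) = 6*z
(3) = 14*l^2 + l*(-5*t - 84) - t^2 - 12*t
(4) = -24*r + 16*x - 80
(5) = -s^2 - 4*s - 16*w^2 + w*(10*s + 38) + 5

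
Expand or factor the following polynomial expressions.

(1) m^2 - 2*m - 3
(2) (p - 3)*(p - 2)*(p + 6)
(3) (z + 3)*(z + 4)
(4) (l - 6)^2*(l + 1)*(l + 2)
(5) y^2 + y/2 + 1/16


(1) = (m - 3)*(m + 1)
(2) = p^3 + p^2 - 24*p + 36
(3) = z^2 + 7*z + 12
(4) = l^4 - 9*l^3 + 2*l^2 + 84*l + 72
(5) = (y + 1/4)^2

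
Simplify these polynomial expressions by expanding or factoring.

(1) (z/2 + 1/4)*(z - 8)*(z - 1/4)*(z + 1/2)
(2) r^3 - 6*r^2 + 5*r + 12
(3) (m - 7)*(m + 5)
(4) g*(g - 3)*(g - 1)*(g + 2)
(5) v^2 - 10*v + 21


(1) = z^4/2 - 29*z^3/8 - 3*z^2 - z/32 + 1/4
(2) = (r - 4)*(r - 3)*(r + 1)
(3) = m^2 - 2*m - 35
(4) = g^4 - 2*g^3 - 5*g^2 + 6*g
(5) = (v - 7)*(v - 3)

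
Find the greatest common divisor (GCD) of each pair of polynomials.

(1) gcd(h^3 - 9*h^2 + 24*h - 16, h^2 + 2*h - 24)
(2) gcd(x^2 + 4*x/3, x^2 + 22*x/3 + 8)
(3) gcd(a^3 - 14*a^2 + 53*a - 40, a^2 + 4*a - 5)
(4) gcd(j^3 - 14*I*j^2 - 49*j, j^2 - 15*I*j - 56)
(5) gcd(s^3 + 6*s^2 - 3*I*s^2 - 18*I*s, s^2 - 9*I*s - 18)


(1) = h - 4
(2) = gcd(x*(x + 4/3), (x + 4/3)*(x + 6)) = x + 4/3
(3) = gcd((a - 8)*(a - 5)*(a - 1), (a - 1)*(a + 5)) = a - 1
(4) = j - 7*I
(5) = gcd(s*(s + 6)*(s - 3*I), (s - 6*I)*(s - 3*I)) = s - 3*I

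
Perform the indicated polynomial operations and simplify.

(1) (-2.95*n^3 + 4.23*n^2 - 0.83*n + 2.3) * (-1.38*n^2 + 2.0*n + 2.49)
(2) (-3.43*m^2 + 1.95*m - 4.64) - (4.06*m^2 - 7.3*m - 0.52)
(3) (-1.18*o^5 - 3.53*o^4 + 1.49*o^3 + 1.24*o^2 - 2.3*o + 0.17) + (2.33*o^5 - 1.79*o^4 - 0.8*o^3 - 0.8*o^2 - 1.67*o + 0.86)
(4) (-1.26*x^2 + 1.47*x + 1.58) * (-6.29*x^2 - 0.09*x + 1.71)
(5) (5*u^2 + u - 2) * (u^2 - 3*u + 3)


(1) = 4.071*n^5 - 11.7374*n^4 + 2.2599*n^3 + 5.6987*n^2 + 2.5333*n + 5.727
(2) = -7.49*m^2 + 9.25*m - 4.12
(3) = 1.15*o^5 - 5.32*o^4 + 0.69*o^3 + 0.44*o^2 - 3.97*o + 1.03
(4) = 7.9254*x^4 - 9.1329*x^3 - 12.2251*x^2 + 2.3715*x + 2.7018
(5) = 5*u^4 - 14*u^3 + 10*u^2 + 9*u - 6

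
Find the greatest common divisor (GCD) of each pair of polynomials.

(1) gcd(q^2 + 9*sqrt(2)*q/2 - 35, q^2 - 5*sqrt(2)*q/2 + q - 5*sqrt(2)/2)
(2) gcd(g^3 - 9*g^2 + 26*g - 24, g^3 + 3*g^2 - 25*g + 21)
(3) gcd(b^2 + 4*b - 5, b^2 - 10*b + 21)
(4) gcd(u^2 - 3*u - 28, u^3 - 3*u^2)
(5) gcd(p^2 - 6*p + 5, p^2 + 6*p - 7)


(1) = gcd((q - 5*sqrt(2)/2)*(q + 7*sqrt(2)), (q + 1)*(q - 5*sqrt(2)/2)) = q - 5*sqrt(2)/2
(2) = gcd((g - 4)*(g - 3)*(g - 2), (g - 3)*(g - 1)*(g + 7)) = g - 3
(3) = gcd((b - 1)*(b + 5), (b - 7)*(b - 3)) = 1
(4) = 1
(5) = p - 1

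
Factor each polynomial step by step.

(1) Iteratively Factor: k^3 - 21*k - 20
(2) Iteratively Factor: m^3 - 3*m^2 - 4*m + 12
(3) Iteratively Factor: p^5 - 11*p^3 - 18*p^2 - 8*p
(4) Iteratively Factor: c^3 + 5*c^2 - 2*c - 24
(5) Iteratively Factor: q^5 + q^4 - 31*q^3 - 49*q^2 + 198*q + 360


(1) = (k + 4)*(k^2 - 4*k - 5) = (k + 1)*(k + 4)*(k - 5)
(2) = (m + 2)*(m^2 - 5*m + 6) = (m - 3)*(m + 2)*(m - 2)
(3) = (p + 2)*(p^4 - 2*p^3 - 7*p^2 - 4*p) = (p - 4)*(p + 2)*(p^3 + 2*p^2 + p) = (p - 4)*(p + 1)*(p + 2)*(p^2 + p) = (p - 4)*(p + 1)^2*(p + 2)*(p)
(4) = (c - 2)*(c^2 + 7*c + 12) = (c - 2)*(c + 4)*(c + 3)
(5) = (q + 2)*(q^4 - q^3 - 29*q^2 + 9*q + 180) = (q - 5)*(q + 2)*(q^3 + 4*q^2 - 9*q - 36) = (q - 5)*(q - 3)*(q + 2)*(q^2 + 7*q + 12) = (q - 5)*(q - 3)*(q + 2)*(q + 3)*(q + 4)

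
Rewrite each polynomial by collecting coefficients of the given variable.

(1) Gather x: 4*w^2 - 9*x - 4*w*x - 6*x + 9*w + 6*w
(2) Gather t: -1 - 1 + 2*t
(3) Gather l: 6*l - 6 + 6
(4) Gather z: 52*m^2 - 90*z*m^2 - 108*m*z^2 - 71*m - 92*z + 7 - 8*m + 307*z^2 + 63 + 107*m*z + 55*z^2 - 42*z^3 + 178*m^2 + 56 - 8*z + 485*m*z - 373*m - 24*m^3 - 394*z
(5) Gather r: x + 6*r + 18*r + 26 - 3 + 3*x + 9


(1) = 4*w^2 + 15*w + x*(-4*w - 15)
(2) = 2*t - 2
(3) = 6*l
(4) = -24*m^3 + 230*m^2 - 452*m - 42*z^3 + z^2*(362 - 108*m) + z*(-90*m^2 + 592*m - 494) + 126
(5) = 24*r + 4*x + 32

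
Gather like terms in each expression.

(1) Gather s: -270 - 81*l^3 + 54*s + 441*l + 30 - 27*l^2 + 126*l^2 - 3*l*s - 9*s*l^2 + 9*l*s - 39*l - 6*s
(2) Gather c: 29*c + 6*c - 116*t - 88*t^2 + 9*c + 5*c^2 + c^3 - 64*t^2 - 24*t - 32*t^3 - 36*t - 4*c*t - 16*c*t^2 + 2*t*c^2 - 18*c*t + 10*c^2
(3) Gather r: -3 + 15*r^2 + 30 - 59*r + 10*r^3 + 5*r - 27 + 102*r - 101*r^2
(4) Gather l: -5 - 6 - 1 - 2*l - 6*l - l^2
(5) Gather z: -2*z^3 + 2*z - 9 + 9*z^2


(1) = -81*l^3 + 99*l^2 + 402*l + s*(-9*l^2 + 6*l + 48) - 240
(2) = c^3 + c^2*(2*t + 15) + c*(-16*t^2 - 22*t + 44) - 32*t^3 - 152*t^2 - 176*t
(3) = 10*r^3 - 86*r^2 + 48*r
(4) = -l^2 - 8*l - 12
(5) = -2*z^3 + 9*z^2 + 2*z - 9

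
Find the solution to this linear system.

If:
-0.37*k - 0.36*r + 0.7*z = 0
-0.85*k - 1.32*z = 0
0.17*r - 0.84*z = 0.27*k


Then:
k = 0.00
r = 0.00
z = 0.00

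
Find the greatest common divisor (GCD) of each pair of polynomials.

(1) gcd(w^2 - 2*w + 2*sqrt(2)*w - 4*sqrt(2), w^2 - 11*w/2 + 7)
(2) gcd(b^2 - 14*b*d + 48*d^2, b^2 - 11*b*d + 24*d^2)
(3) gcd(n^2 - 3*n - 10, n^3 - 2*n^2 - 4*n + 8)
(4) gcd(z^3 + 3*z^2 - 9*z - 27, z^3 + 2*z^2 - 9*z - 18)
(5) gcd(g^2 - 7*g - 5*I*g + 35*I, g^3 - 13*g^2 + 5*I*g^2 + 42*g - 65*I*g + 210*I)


(1) = w - 2
(2) = gcd((b - 8*d)*(b - 6*d), (b - 8*d)*(b - 3*d)) = b - 8*d
(3) = n + 2
(4) = gcd((z - 3)*(z + 3)^2, (z - 3)*(z + 2)*(z + 3)) = z^2 - 9
(5) = gcd((g - 7)*(g - 5*I), (g - 7)*(g - 6)*(g + 5*I)) = g - 7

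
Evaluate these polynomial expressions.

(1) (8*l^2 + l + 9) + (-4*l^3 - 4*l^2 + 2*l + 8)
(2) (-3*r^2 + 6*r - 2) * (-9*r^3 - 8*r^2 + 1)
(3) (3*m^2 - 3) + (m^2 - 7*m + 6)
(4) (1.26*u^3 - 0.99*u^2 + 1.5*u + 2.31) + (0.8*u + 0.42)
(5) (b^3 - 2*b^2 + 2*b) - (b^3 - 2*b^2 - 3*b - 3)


(1) = -4*l^3 + 4*l^2 + 3*l + 17
(2) = 27*r^5 - 30*r^4 - 30*r^3 + 13*r^2 + 6*r - 2
(3) = 4*m^2 - 7*m + 3
(4) = 1.26*u^3 - 0.99*u^2 + 2.3*u + 2.73
(5) = 5*b + 3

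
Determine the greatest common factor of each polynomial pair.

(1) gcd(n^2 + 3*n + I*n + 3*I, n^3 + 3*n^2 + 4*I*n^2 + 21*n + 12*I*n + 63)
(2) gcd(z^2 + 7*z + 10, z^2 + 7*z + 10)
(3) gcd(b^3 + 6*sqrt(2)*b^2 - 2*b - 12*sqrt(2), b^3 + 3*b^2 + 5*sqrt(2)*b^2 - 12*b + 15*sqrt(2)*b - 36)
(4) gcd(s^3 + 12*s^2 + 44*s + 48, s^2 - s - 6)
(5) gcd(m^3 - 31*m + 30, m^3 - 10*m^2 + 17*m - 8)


(1) = n + 3
(2) = gcd((z + 2)*(z + 5), (z + 2)*(z + 5)) = z^2 + 7*z + 10
(3) = b^2 + 5*sqrt(2)*b - 12
(4) = gcd((s + 2)*(s + 4)*(s + 6), (s - 3)*(s + 2)) = s + 2
(5) = m - 1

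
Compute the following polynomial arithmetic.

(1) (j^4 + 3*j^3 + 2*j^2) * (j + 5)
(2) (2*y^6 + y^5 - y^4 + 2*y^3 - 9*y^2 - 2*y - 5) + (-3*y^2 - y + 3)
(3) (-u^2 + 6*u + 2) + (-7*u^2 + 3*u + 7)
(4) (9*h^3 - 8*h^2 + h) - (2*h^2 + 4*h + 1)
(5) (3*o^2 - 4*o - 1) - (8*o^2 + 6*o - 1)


(1) = j^5 + 8*j^4 + 17*j^3 + 10*j^2
(2) = 2*y^6 + y^5 - y^4 + 2*y^3 - 12*y^2 - 3*y - 2
(3) = -8*u^2 + 9*u + 9
(4) = 9*h^3 - 10*h^2 - 3*h - 1
(5) = -5*o^2 - 10*o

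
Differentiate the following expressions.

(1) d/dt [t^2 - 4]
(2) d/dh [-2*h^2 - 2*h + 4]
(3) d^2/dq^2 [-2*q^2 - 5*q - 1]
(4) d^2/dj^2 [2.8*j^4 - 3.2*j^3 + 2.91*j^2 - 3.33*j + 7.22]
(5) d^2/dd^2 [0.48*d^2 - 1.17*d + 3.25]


(1) = 2*t
(2) = -4*h - 2
(3) = -4
(4) = 33.6*j^2 - 19.2*j + 5.82
(5) = 0.960000000000000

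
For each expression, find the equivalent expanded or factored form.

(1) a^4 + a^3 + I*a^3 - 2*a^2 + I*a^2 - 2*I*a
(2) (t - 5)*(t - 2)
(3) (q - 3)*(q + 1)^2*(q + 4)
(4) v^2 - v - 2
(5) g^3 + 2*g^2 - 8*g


(1) = a*(a - 1)*(a + 2)*(a + I)
(2) = t^2 - 7*t + 10
(3) = q^4 + 3*q^3 - 9*q^2 - 23*q - 12
(4) = (v - 2)*(v + 1)
(5) = g*(g - 2)*(g + 4)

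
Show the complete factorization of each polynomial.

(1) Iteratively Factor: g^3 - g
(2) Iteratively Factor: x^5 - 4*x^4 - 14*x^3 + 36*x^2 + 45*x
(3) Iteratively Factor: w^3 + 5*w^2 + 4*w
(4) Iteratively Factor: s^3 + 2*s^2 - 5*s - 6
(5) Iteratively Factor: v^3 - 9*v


(1) = (g + 1)*(g^2 - g) = g*(g + 1)*(g - 1)
(2) = (x + 3)*(x^4 - 7*x^3 + 7*x^2 + 15*x) = (x - 5)*(x + 3)*(x^3 - 2*x^2 - 3*x) = x*(x - 5)*(x + 3)*(x^2 - 2*x - 3) = x*(x - 5)*(x + 1)*(x + 3)*(x - 3)
(3) = (w + 4)*(w^2 + w) = w*(w + 4)*(w + 1)
(4) = (s + 3)*(s^2 - s - 2) = (s + 1)*(s + 3)*(s - 2)
(5) = (v + 3)*(v^2 - 3*v) = (v - 3)*(v + 3)*(v)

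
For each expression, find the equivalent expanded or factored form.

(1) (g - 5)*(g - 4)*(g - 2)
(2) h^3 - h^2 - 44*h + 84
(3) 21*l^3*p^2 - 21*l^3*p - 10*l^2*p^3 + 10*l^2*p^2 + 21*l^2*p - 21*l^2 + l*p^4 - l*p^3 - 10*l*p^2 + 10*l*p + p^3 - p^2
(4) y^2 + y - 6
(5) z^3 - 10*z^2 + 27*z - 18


(1) = g^3 - 11*g^2 + 38*g - 40
(2) = (h - 6)*(h - 2)*(h + 7)
(3) = (-7*l + p)*(-3*l + p)*(p - 1)*(l*p + 1)
(4) = (y - 2)*(y + 3)
(5) = (z - 6)*(z - 3)*(z - 1)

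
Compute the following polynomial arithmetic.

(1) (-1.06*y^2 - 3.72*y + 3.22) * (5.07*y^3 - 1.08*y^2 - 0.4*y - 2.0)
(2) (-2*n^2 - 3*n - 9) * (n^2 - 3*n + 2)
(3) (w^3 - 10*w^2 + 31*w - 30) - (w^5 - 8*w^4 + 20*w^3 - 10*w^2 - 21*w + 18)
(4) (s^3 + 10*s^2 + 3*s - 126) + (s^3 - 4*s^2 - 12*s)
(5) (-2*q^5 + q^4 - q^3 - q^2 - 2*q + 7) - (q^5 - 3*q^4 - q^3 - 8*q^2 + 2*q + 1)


(1) = -5.3742*y^5 - 17.7156*y^4 + 20.767*y^3 + 0.1304*y^2 + 6.152*y - 6.44
(2) = -2*n^4 + 3*n^3 - 4*n^2 + 21*n - 18
(3) = -w^5 + 8*w^4 - 19*w^3 + 52*w - 48
(4) = 2*s^3 + 6*s^2 - 9*s - 126
(5) = -3*q^5 + 4*q^4 + 7*q^2 - 4*q + 6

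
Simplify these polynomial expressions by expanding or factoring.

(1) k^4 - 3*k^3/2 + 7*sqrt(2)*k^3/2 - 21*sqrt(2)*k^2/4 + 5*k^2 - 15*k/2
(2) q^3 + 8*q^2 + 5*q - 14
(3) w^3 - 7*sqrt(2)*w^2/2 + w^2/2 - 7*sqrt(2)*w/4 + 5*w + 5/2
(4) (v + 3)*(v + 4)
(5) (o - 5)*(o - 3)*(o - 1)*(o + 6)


(1) = k*(k - 3/2)*(k + sqrt(2))*(k + 5*sqrt(2)/2)
(2) = (q - 1)*(q + 2)*(q + 7)
(3) = (w + 1/2)*(w - 5*sqrt(2)/2)*(w - sqrt(2))
(4) = v^2 + 7*v + 12
(5) = o^4 - 3*o^3 - 31*o^2 + 123*o - 90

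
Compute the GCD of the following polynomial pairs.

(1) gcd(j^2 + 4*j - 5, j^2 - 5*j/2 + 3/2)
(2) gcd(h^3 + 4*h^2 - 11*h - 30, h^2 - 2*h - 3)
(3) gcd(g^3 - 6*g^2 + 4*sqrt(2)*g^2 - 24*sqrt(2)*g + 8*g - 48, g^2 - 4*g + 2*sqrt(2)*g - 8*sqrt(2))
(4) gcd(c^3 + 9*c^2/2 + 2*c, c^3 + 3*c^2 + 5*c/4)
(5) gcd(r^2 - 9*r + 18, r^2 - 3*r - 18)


(1) = gcd((j - 1)*(j + 5), (j - 3/2)*(j - 1)) = j - 1
(2) = gcd((h - 3)*(h + 2)*(h + 5), (h - 3)*(h + 1)) = h - 3
(3) = g + 2*sqrt(2)
(4) = gcd(c*(c + 1/2)*(c + 4), c*(c + 1/2)*(c + 5/2)) = c^2 + c/2
(5) = r - 6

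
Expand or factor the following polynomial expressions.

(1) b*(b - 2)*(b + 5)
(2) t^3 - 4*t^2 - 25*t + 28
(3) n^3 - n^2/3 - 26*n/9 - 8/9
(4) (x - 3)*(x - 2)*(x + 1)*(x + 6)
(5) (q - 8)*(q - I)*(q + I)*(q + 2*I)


(1) = b^3 + 3*b^2 - 10*b
(2) = (t - 7)*(t - 1)*(t + 4)
(3) = (n - 2)*(n + 1/3)*(n + 4/3)
(4) = x^4 + 2*x^3 - 23*x^2 + 12*x + 36
(5) = q^4 - 8*q^3 + 2*I*q^3 + q^2 - 16*I*q^2 - 8*q + 2*I*q - 16*I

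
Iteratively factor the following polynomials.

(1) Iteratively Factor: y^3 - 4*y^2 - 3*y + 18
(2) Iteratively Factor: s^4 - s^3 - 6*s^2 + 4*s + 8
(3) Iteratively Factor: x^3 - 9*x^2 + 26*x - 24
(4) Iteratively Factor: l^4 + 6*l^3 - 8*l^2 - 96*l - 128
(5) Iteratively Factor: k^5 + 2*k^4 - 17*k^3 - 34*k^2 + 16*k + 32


(1) = (y + 2)*(y^2 - 6*y + 9) = (y - 3)*(y + 2)*(y - 3)
(2) = (s + 2)*(s^3 - 3*s^2 + 4) = (s + 1)*(s + 2)*(s^2 - 4*s + 4) = (s - 2)*(s + 1)*(s + 2)*(s - 2)
(3) = (x - 4)*(x^2 - 5*x + 6) = (x - 4)*(x - 3)*(x - 2)
(4) = (l + 2)*(l^3 + 4*l^2 - 16*l - 64) = (l - 4)*(l + 2)*(l^2 + 8*l + 16) = (l - 4)*(l + 2)*(l + 4)*(l + 4)
(5) = (k - 1)*(k^4 + 3*k^3 - 14*k^2 - 48*k - 32) = (k - 4)*(k - 1)*(k^3 + 7*k^2 + 14*k + 8) = (k - 4)*(k - 1)*(k + 1)*(k^2 + 6*k + 8) = (k - 4)*(k - 1)*(k + 1)*(k + 2)*(k + 4)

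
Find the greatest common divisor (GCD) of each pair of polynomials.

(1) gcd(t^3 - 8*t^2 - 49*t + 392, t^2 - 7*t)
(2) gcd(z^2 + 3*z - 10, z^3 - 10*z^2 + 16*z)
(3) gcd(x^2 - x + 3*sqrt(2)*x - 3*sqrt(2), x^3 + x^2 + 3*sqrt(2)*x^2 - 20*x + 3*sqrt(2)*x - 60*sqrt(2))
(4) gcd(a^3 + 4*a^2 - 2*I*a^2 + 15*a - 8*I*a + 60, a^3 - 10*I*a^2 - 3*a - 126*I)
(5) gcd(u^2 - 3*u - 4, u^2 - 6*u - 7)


(1) = t - 7
(2) = gcd((z - 2)*(z + 5), z*(z - 8)*(z - 2)) = z - 2
(3) = gcd((x - 1)*(x + 3*sqrt(2)), (x - 4)*(x + 5)*(x + 3*sqrt(2))) = x + 3*sqrt(2)
(4) = a + 3*I
(5) = u + 1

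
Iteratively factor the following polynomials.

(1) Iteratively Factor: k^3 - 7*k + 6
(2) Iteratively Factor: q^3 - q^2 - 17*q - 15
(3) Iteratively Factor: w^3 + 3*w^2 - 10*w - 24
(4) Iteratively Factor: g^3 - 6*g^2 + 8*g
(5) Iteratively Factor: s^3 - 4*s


(1) = (k - 2)*(k^2 + 2*k - 3) = (k - 2)*(k - 1)*(k + 3)
(2) = (q + 3)*(q^2 - 4*q - 5) = (q + 1)*(q + 3)*(q - 5)
(3) = (w - 3)*(w^2 + 6*w + 8) = (w - 3)*(w + 4)*(w + 2)
(4) = (g)*(g^2 - 6*g + 8) = g*(g - 2)*(g - 4)
(5) = (s)*(s^2 - 4) = s*(s + 2)*(s - 2)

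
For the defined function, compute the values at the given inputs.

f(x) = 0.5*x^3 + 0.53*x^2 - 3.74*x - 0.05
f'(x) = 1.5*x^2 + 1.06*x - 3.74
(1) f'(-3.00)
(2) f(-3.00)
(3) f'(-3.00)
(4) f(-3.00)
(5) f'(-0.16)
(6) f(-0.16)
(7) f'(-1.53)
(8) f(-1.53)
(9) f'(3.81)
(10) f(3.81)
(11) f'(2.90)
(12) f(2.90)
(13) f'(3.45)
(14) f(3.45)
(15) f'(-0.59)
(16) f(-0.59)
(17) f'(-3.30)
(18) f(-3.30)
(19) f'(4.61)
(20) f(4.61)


(1) = 6.58
(2) = 2.44
(3) = 6.58
(4) = 2.44
(5) = -3.87
(6) = 0.56
(7) = -1.85
(8) = 5.12
(9) = 22.07
(10) = 21.05
(11) = 11.95
(12) = 5.76
(13) = 17.77
(14) = 13.89
(15) = -3.84
(16) = 2.24
(17) = 9.10
(18) = 0.10
(19) = 33.02
(20) = 42.96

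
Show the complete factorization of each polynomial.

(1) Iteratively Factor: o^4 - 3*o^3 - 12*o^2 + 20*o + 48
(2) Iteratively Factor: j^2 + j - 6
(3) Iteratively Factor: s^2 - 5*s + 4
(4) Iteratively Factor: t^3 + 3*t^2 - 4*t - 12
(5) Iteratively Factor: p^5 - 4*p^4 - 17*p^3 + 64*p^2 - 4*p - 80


(1) = (o + 2)*(o^3 - 5*o^2 - 2*o + 24) = (o - 3)*(o + 2)*(o^2 - 2*o - 8) = (o - 4)*(o - 3)*(o + 2)*(o + 2)
(2) = (j - 2)*(j + 3)
(3) = (s - 4)*(s - 1)
(4) = (t + 3)*(t^2 - 4) = (t - 2)*(t + 3)*(t + 2)
(5) = (p - 5)*(p^4 + p^3 - 12*p^2 + 4*p + 16) = (p - 5)*(p - 2)*(p^3 + 3*p^2 - 6*p - 8) = (p - 5)*(p - 2)*(p + 4)*(p^2 - p - 2) = (p - 5)*(p - 2)^2*(p + 4)*(p + 1)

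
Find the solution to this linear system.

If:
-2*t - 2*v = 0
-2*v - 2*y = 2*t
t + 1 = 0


Then:
t = -1
v = 1
y = 0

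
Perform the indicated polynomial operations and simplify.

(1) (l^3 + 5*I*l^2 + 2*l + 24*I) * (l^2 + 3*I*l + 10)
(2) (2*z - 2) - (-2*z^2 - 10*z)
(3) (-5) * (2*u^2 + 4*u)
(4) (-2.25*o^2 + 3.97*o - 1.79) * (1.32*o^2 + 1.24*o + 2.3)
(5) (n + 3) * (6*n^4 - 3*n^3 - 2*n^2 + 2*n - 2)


(1) = l^5 + 8*I*l^4 - 3*l^3 + 80*I*l^2 - 52*l + 240*I
(2) = 2*z^2 + 12*z - 2
(3) = -10*u^2 - 20*u
(4) = -2.97*o^4 + 2.4504*o^3 - 2.615*o^2 + 6.9114*o - 4.117
(5) = 6*n^5 + 15*n^4 - 11*n^3 - 4*n^2 + 4*n - 6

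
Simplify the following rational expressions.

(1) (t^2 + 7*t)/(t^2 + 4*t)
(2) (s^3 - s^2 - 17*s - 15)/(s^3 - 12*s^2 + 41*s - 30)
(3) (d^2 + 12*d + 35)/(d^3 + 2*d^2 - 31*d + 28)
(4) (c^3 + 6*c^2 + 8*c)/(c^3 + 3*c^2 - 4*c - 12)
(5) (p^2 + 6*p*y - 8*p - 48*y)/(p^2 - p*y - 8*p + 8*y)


(1) = (t + 7)/(t + 4)
(2) = (s^2 + 4*s + 3)/(s^2 - 7*s + 6)
(3) = (d + 5)/(d^2 - 5*d + 4)
(4) = (c^2 + 4*c)/(c^2 + c - 6)
(5) = (-p - 6*y)/(-p + y)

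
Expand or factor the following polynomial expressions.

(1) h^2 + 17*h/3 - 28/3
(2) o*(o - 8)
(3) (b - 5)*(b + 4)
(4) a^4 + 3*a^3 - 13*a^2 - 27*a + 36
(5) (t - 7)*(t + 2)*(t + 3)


(1) = (h - 4/3)*(h + 7)
(2) = o^2 - 8*o
(3) = b^2 - b - 20
(4) = (a - 3)*(a - 1)*(a + 3)*(a + 4)
(5) = t^3 - 2*t^2 - 29*t - 42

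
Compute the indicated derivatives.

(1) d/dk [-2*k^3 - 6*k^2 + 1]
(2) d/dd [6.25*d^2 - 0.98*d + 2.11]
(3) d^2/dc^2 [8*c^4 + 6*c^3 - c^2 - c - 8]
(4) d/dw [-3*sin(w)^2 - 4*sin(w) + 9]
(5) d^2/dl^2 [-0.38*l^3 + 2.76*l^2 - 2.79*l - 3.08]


(1) = 6*k*(-k - 2)
(2) = 12.5*d - 0.98
(3) = 96*c^2 + 36*c - 2
(4) = -2*(3*sin(w) + 2)*cos(w)
(5) = 5.52 - 2.28*l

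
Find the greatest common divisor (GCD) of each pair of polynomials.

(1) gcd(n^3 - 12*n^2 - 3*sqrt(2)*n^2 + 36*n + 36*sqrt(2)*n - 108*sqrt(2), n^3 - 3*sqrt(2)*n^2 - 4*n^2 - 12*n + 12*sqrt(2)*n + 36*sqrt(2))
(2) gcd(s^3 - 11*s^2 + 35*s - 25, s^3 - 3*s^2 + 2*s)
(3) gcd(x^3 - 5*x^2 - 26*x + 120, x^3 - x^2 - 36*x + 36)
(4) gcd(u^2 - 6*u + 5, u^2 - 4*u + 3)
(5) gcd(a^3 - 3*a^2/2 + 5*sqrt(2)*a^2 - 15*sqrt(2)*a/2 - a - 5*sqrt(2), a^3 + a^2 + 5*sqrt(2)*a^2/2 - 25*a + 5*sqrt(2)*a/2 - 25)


(1) = gcd((n - 6)^2*(n - 3*sqrt(2)), (n - 6)*(n + 2)*(n - 3*sqrt(2))) = n^2 + n*(-6 - 3*sqrt(2)) + 18*sqrt(2)
(2) = s - 1
(3) = gcd((x - 6)*(x - 4)*(x + 5), (x - 6)*(x - 1)*(x + 6)) = x - 6
(4) = gcd((u - 5)*(u - 1), (u - 3)*(u - 1)) = u - 1
(5) = a + 5*sqrt(2)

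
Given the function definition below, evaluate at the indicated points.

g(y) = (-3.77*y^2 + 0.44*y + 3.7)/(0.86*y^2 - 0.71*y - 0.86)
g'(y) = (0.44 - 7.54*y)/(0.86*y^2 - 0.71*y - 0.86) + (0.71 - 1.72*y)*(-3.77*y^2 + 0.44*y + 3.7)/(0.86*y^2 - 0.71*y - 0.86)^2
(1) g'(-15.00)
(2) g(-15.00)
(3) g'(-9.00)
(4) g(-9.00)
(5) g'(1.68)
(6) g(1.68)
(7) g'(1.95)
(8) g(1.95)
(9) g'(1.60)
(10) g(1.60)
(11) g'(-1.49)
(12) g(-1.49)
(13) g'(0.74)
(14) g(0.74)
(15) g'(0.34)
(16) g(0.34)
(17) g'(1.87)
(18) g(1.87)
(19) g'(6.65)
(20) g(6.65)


(1) = 0.01
(2) = -4.19
(3) = 0.03
(4) = -4.06
(5) = 63.74
(6) = -16.56
(7) = 10.67
(8) = -9.53
(9) = 196.94
(10) = -25.52
(11) = 1.62
(12) = -2.53
(13) = 4.30
(14) = -2.14
(15) = 2.55
(16) = -3.41
(17) = 15.65
(18) = -10.57
(19) = 0.10
(20) = -4.93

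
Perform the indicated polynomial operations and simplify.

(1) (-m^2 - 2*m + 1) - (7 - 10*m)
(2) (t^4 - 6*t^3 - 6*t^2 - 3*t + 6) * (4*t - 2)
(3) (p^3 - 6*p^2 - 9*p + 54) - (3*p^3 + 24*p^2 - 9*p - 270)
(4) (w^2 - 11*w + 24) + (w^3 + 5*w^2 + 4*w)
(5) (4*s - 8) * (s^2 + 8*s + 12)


(1) = -m^2 + 8*m - 6
(2) = 4*t^5 - 26*t^4 - 12*t^3 + 30*t - 12
(3) = -2*p^3 - 30*p^2 + 324
(4) = w^3 + 6*w^2 - 7*w + 24
(5) = 4*s^3 + 24*s^2 - 16*s - 96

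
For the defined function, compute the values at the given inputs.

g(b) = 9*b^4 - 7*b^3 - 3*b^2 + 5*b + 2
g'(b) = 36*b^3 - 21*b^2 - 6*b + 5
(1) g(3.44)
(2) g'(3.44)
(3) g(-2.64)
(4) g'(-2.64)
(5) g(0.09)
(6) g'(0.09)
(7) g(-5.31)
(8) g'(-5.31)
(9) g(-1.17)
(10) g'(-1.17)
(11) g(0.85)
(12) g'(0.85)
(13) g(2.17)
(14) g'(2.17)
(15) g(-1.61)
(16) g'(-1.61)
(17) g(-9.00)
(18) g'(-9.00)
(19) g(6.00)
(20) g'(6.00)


(1) = 959.05
(2) = 1201.33
(3) = 533.87
(4) = -787.91
(5) = 2.42
(6) = 4.32
(7) = 8094.09
(8) = -5945.22
(9) = 20.12
(10) = -74.38
(11) = 4.48
(12) = 6.84
(13) = 126.76
(14) = 260.95
(15) = 75.86
(16) = -190.01
(17) = 63866.00
(18) = -27886.00
(19) = 10076.00
(20) = 6989.00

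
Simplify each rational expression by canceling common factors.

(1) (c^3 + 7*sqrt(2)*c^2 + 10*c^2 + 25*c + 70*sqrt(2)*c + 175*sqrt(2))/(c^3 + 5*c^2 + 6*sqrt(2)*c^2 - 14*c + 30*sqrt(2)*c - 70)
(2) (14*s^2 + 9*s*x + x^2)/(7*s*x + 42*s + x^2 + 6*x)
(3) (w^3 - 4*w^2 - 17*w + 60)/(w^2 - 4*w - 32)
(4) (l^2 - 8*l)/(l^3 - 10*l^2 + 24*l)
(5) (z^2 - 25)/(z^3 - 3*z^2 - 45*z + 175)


(1) = (c + 5)/(c - sqrt(2))
(2) = (2*s + x)/(x + 6)
(3) = (w^2 - 8*w + 15)/(w - 8)
(4) = (l - 8)/(l^2 - 10*l + 24)
(5) = (z + 5)/(z^2 + 2*z - 35)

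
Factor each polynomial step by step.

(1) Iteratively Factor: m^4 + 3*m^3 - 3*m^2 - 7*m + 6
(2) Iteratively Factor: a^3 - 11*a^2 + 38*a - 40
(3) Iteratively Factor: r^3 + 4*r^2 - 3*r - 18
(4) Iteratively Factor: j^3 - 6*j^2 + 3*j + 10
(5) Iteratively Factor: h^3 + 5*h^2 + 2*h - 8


(1) = (m - 1)*(m^3 + 4*m^2 + m - 6) = (m - 1)*(m + 2)*(m^2 + 2*m - 3) = (m - 1)^2*(m + 2)*(m + 3)
(2) = (a - 4)*(a^2 - 7*a + 10) = (a - 5)*(a - 4)*(a - 2)
(3) = (r - 2)*(r^2 + 6*r + 9) = (r - 2)*(r + 3)*(r + 3)
(4) = (j - 5)*(j^2 - j - 2) = (j - 5)*(j + 1)*(j - 2)
(5) = (h + 4)*(h^2 + h - 2) = (h + 2)*(h + 4)*(h - 1)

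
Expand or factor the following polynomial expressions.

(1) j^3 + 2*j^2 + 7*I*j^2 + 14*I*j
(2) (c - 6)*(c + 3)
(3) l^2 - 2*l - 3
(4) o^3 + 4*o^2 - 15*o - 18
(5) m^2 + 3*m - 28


(1) = j*(j + 2)*(j + 7*I)
(2) = c^2 - 3*c - 18
(3) = (l - 3)*(l + 1)
(4) = (o - 3)*(o + 1)*(o + 6)
(5) = (m - 4)*(m + 7)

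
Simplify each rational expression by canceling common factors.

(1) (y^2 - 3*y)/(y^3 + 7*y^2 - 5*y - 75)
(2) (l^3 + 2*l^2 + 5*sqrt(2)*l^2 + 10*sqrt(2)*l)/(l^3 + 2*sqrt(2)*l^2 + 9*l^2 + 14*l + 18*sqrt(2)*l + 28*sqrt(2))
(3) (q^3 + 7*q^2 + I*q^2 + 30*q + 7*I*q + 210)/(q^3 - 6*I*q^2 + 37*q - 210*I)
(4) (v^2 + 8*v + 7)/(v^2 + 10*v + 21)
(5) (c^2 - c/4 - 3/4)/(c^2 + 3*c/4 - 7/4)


(1) = y/(y^2 + 10*y + 25)
(2) = (l^2 + 5*sqrt(2)*l)/(l^2 + l*(2*sqrt(2) + 7) + 14*sqrt(2))
(3) = (q + 7)/(q - 7*I)
(4) = (v + 1)/(v + 3)
(5) = (4*c + 3)/(4*c + 7)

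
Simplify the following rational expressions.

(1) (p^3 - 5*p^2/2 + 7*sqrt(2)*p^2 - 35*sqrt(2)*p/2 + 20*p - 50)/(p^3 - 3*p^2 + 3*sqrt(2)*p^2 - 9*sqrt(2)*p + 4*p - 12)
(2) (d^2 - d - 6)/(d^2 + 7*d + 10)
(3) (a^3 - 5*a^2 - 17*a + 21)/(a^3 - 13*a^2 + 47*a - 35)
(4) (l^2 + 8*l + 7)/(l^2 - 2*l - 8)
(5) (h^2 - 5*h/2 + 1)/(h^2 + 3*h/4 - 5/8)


(1) = (2*p^2 + p*(-5 + 10*sqrt(2)) - 25*sqrt(2))/(2*p^2 + p*(-6 + 2*sqrt(2)) - 6*sqrt(2))
(2) = (d - 3)/(d + 5)
(3) = (a + 3)/(a - 5)
(4) = (l^2 + 8*l + 7)/(l^2 - 2*l - 8)
(5) = (4*h - 8)/(4*h + 5)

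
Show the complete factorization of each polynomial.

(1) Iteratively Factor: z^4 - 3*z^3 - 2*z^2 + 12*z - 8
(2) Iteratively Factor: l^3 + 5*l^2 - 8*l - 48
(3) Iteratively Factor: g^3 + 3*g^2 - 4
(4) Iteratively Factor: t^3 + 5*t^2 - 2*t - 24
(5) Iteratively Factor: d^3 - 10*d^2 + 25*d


(1) = (z - 1)*(z^3 - 2*z^2 - 4*z + 8) = (z - 2)*(z - 1)*(z^2 - 4) = (z - 2)*(z - 1)*(z + 2)*(z - 2)
(2) = (l + 4)*(l^2 + l - 12) = (l + 4)^2*(l - 3)
(3) = (g - 1)*(g^2 + 4*g + 4) = (g - 1)*(g + 2)*(g + 2)
(4) = (t + 4)*(t^2 + t - 6) = (t - 2)*(t + 4)*(t + 3)
(5) = (d - 5)*(d^2 - 5*d) = d*(d - 5)*(d - 5)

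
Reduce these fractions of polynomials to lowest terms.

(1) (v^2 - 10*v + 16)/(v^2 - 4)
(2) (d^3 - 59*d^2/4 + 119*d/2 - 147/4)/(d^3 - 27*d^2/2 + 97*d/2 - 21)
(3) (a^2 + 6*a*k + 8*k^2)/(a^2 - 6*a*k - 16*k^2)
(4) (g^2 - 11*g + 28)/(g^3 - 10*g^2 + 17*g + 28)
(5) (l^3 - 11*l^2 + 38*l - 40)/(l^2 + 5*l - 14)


(1) = (v - 8)/(v + 2)
(2) = (4*d^2 - 31*d + 21)/(4*d^2 - 26*d + 12)
(3) = (a + 4*k)/(a - 8*k)
(4) = 1/(g + 1)
(5) = (l^2 - 9*l + 20)/(l + 7)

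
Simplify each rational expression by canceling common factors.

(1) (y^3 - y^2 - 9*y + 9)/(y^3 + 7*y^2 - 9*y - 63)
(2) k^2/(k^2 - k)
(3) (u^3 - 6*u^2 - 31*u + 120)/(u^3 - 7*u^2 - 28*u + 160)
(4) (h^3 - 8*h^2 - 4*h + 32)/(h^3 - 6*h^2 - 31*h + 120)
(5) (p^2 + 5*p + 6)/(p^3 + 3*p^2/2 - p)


(1) = (y - 1)/(y + 7)
(2) = k/(k - 1)
(3) = (u - 3)/(u - 4)
(4) = (h^2 - 4)/(h^2 + 2*h - 15)
(5) = (2*p + 6)/(2*p^2 - p)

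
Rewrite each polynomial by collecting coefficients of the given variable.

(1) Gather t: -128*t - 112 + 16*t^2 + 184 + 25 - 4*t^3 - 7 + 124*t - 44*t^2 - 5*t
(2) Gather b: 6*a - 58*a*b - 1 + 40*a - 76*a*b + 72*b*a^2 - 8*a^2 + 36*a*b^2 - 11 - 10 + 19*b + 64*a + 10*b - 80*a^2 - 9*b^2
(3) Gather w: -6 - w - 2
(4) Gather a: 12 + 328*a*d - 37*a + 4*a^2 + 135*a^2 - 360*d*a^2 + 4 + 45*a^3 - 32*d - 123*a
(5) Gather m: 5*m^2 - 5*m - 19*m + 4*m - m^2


(1) = -4*t^3 - 28*t^2 - 9*t + 90
(2) = -88*a^2 + 110*a + b^2*(36*a - 9) + b*(72*a^2 - 134*a + 29) - 22
(3) = -w - 8
(4) = 45*a^3 + a^2*(139 - 360*d) + a*(328*d - 160) - 32*d + 16
(5) = 4*m^2 - 20*m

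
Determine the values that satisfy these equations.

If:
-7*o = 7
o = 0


Then:
No Solution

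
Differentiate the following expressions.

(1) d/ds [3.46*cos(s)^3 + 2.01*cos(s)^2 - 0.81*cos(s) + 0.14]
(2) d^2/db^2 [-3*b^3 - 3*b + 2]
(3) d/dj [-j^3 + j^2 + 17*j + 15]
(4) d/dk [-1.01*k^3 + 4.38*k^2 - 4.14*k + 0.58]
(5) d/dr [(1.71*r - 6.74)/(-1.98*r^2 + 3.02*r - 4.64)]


(1) = (-10.38*cos(s)^2 - 4.02*cos(s) + 0.81)*sin(s)
(2) = -18*b
(3) = -3*j^2 + 2*j + 17
(4) = -3.03*k^2 + 8.76*k - 4.14
(5) = (3.3858*r^2 - 26.6904*r + 12.4204)/(3.9204*r^4 - 11.9592*r^3 + 27.4948*r^2 - 28.0256*r + 21.5296)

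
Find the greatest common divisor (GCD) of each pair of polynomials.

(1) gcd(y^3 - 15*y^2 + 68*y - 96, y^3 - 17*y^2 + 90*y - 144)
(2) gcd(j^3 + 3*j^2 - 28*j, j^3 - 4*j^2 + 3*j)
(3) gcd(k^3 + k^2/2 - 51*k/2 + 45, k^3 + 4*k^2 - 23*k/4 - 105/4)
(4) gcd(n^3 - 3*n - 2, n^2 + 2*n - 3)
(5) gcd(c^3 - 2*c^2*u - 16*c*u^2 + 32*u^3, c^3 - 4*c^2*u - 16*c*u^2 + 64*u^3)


(1) = y^2 - 11*y + 24
(2) = j
(3) = gcd((k - 3)*(k - 5/2)*(k + 6), (k - 5/2)*(k + 3)*(k + 7/2)) = k - 5/2
(4) = gcd((n - 2)*(n + 1)^2, (n - 1)*(n + 3)) = 1
(5) = gcd((c - 4*u)*(c - 2*u)*(c + 4*u), (c - 4*u)^2*(c + 4*u)) = -c^2 + 16*u^2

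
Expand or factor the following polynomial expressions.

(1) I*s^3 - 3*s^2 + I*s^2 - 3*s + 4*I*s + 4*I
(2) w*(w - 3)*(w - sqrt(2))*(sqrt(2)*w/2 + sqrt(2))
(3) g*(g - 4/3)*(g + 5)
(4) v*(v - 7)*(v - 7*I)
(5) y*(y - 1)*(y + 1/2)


(1) = (s + 1)*(s + 4*I)*(I*s + 1)
(2) = sqrt(2)*w^4/2 - w^3 - sqrt(2)*w^3/2 - 3*sqrt(2)*w^2 + w^2 + 6*w
(3) = g^3 + 11*g^2/3 - 20*g/3
(4) = v^3 - 7*v^2 - 7*I*v^2 + 49*I*v
(5) = y^3 - y^2/2 - y/2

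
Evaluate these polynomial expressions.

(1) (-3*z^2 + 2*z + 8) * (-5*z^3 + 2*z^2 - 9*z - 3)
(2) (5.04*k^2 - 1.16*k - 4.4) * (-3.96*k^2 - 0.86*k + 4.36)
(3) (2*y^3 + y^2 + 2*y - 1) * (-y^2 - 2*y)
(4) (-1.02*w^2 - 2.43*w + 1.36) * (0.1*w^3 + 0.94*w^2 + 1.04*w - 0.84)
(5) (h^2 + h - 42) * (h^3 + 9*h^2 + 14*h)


(1) = 15*z^5 - 16*z^4 - 9*z^3 + 7*z^2 - 78*z - 24
(2) = -19.9584*k^4 + 0.2592*k^3 + 40.396*k^2 - 1.2736*k - 19.184
(3) = -2*y^5 - 5*y^4 - 4*y^3 - 3*y^2 + 2*y
(4) = -0.102*w^5 - 1.2018*w^4 - 3.209*w^3 - 0.392*w^2 + 3.4556*w - 1.1424
(5) = h^5 + 10*h^4 - 19*h^3 - 364*h^2 - 588*h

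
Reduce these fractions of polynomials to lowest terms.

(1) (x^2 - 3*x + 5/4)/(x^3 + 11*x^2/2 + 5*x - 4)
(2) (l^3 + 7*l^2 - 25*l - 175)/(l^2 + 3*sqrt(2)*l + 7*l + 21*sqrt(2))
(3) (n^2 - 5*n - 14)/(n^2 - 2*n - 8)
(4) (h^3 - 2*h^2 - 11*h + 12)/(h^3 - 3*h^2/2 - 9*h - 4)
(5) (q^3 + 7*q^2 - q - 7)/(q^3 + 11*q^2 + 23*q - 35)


(1) = (2*x - 5)/(2*x^2 + 12*x + 16)
(2) = (l^2 - 25)/(l + 3*sqrt(2))
(3) = (n - 7)/(n - 4)
(4) = (2*h^2 + 4*h - 6)/(2*h^2 + 5*h + 2)
(5) = (q + 1)/(q + 5)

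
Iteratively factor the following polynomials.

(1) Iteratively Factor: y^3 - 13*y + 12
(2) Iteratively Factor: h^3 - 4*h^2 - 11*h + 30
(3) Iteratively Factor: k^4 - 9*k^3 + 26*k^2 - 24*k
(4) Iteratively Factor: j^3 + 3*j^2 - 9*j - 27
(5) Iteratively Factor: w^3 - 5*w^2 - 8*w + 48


(1) = (y - 1)*(y^2 + y - 12) = (y - 3)*(y - 1)*(y + 4)
(2) = (h - 2)*(h^2 - 2*h - 15) = (h - 2)*(h + 3)*(h - 5)
(3) = (k)*(k^3 - 9*k^2 + 26*k - 24) = k*(k - 3)*(k^2 - 6*k + 8) = k*(k - 4)*(k - 3)*(k - 2)
(4) = (j + 3)*(j^2 - 9) = (j + 3)^2*(j - 3)
(5) = (w + 3)*(w^2 - 8*w + 16) = (w - 4)*(w + 3)*(w - 4)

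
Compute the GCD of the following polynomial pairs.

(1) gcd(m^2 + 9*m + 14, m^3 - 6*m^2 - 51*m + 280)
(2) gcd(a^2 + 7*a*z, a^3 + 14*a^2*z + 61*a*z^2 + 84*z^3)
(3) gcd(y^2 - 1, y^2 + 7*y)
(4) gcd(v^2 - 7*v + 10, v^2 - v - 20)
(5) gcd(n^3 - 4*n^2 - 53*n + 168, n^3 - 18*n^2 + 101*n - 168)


(1) = m + 7
(2) = gcd(a*(a + 7*z), (a + 3*z)*(a + 4*z)*(a + 7*z)) = a + 7*z
(3) = gcd((y - 1)*(y + 1), y*(y + 7)) = 1
(4) = v - 5
(5) = n^2 - 11*n + 24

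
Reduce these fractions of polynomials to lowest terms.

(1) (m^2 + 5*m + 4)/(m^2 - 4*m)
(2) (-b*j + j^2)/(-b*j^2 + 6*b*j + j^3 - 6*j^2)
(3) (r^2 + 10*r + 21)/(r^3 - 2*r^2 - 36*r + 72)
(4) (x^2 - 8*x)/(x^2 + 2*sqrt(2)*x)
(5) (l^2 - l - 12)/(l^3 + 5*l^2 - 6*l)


(1) = (m^2 + 5*m + 4)/(m^2 - 4*m)
(2) = 1/(j - 6)
(3) = (r^2 + 10*r + 21)/(r^3 - 2*r^2 - 36*r + 72)
(4) = (x - 8)/(x + 2*sqrt(2))
(5) = (l^2 - l - 12)/(l^3 + 5*l^2 - 6*l)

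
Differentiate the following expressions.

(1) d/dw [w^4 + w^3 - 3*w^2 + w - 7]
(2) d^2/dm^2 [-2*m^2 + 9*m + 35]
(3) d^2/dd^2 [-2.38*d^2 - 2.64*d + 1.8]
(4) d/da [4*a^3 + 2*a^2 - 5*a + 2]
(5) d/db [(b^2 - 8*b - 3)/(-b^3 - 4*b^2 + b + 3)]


(1) = 4*w^3 + 3*w^2 - 6*w + 1
(2) = -4
(3) = -4.76000000000000
(4) = 12*a^2 + 4*a - 5
(5) = (b^4 - 16*b^3 - 40*b^2 - 18*b - 21)/(b^6 + 8*b^5 + 14*b^4 - 14*b^3 - 23*b^2 + 6*b + 9)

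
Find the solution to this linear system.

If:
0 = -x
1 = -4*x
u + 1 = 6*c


Then:
No Solution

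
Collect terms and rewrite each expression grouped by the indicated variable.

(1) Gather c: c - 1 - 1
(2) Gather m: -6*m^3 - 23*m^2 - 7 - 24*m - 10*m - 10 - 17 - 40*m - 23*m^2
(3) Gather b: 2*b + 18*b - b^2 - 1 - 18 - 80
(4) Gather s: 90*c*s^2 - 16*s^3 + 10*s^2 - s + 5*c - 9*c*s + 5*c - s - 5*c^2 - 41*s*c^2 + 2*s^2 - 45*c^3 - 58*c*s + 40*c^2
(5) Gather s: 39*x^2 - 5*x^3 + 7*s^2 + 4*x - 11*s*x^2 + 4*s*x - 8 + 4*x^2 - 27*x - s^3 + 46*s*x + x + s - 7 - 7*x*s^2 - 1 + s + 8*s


(1) = c - 2
(2) = -6*m^3 - 46*m^2 - 74*m - 34
(3) = -b^2 + 20*b - 99
(4) = -45*c^3 + 35*c^2 + 10*c - 16*s^3 + s^2*(90*c + 12) + s*(-41*c^2 - 67*c - 2)
(5) = -s^3 + s^2*(7 - 7*x) + s*(-11*x^2 + 50*x + 10) - 5*x^3 + 43*x^2 - 22*x - 16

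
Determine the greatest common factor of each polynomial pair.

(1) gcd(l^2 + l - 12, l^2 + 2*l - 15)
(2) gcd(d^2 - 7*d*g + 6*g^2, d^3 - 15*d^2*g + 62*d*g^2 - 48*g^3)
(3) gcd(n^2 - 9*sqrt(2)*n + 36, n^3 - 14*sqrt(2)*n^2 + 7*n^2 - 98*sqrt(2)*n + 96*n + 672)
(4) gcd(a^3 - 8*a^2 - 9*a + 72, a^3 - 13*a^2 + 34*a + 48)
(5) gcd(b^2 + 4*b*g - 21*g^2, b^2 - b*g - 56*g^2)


(1) = gcd((l - 3)*(l + 4), (l - 3)*(l + 5)) = l - 3
(2) = d^2 - 7*d*g + 6*g^2
(3) = gcd((n - 6*sqrt(2))*(n - 3*sqrt(2)), (n + 7)*(n - 8*sqrt(2))*(n - 6*sqrt(2))) = n - 6*sqrt(2)
(4) = a - 8
(5) = b + 7*g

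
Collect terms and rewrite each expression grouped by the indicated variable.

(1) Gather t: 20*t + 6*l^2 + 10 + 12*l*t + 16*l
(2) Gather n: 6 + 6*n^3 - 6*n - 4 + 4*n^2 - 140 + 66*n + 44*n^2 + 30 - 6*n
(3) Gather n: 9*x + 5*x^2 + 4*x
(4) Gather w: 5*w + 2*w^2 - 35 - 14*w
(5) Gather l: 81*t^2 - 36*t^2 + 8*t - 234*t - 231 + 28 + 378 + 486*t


(1) = 6*l^2 + 16*l + t*(12*l + 20) + 10
(2) = 6*n^3 + 48*n^2 + 54*n - 108
(3) = 5*x^2 + 13*x
(4) = 2*w^2 - 9*w - 35
(5) = 45*t^2 + 260*t + 175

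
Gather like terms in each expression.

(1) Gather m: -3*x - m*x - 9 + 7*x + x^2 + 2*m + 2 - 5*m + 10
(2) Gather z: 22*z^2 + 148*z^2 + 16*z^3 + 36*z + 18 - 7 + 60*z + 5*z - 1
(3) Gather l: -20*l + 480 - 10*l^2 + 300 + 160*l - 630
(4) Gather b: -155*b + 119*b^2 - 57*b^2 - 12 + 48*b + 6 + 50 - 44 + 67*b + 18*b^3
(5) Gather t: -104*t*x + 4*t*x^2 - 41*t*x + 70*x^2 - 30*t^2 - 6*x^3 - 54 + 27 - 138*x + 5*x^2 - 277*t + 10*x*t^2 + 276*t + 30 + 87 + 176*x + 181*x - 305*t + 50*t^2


(1) = m*(-x - 3) + x^2 + 4*x + 3
(2) = 16*z^3 + 170*z^2 + 101*z + 10
(3) = -10*l^2 + 140*l + 150
(4) = 18*b^3 + 62*b^2 - 40*b
(5) = t^2*(10*x + 20) + t*(4*x^2 - 145*x - 306) - 6*x^3 + 75*x^2 + 219*x + 90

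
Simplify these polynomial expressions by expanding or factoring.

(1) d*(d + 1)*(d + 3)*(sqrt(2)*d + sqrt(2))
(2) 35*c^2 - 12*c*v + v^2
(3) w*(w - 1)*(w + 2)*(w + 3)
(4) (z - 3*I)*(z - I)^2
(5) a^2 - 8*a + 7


(1) = sqrt(2)*d^4 + 5*sqrt(2)*d^3 + 7*sqrt(2)*d^2 + 3*sqrt(2)*d
(2) = (-7*c + v)*(-5*c + v)
(3) = w^4 + 4*w^3 + w^2 - 6*w
(4) = z^3 - 5*I*z^2 - 7*z + 3*I
(5) = (a - 7)*(a - 1)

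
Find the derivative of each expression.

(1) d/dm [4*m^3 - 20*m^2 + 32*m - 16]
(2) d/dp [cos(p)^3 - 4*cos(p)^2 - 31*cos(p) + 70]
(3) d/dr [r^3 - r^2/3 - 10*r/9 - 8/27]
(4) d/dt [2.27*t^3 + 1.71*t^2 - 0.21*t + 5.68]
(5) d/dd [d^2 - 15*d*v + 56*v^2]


(1) = 12*m^2 - 40*m + 32
(2) = (-3*cos(p)^2 + 8*cos(p) + 31)*sin(p)
(3) = 3*r^2 - 2*r/3 - 10/9
(4) = 6.81*t^2 + 3.42*t - 0.21
(5) = 2*d - 15*v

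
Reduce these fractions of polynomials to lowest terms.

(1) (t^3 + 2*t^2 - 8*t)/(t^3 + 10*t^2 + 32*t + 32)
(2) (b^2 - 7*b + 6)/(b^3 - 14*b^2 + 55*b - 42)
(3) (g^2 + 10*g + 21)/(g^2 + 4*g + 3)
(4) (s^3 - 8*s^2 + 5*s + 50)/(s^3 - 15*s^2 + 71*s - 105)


(1) = (t^2 - 2*t)/(t^2 + 6*t + 8)
(2) = 1/(b - 7)
(3) = (g + 7)/(g + 1)
(4) = (s^2 - 3*s - 10)/(s^2 - 10*s + 21)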